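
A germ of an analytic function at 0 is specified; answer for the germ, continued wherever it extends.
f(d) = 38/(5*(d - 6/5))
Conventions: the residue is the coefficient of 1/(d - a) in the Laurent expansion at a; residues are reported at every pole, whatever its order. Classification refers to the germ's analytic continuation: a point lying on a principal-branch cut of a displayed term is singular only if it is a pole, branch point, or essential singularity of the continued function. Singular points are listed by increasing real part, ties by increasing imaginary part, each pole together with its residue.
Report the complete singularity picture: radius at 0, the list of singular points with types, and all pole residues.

Denominator factor (d - 6/5): pole of order 1 at 6/5, modulus 6/5.
The radius of convergence is the smallest modulus among the singular points: 6/5.
At the order-1 pole 6/5 set g(d) = (d - (6/5))*f(d) = 38/5.
Simple pole: residue = g(a) at a = 6/5, which is 38/5.

Radius of convergence at 0: 6/5.
At 6/5: a pole of order 1; residue 38/5.


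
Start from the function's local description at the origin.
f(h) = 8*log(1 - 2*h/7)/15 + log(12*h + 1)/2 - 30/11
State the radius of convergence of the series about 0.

Branch term (1/2)*log(1 - h/(-1/12)): its argument vanishes at h = -1/12, a logarithmic branch point, modulus 1/12.
Branch term (8/15)*log(1 - h/(7/2)): its argument vanishes at h = 7/2, a logarithmic branch point, modulus 7/2.
The radius of convergence is the smallest modulus among the singular points: 1/12.

The radius of convergence is 1/12.


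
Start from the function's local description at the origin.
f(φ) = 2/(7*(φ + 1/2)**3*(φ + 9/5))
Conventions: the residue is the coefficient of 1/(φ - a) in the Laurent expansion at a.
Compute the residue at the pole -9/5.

At the order-1 pole -9/5 set g(φ) = (φ - (-9/5))*f(φ) = 2/(7*(φ + 1/2)**3).
Simple pole: residue = g(a) at a = -9/5, which is -2000/15379.

The residue is -2000/15379.


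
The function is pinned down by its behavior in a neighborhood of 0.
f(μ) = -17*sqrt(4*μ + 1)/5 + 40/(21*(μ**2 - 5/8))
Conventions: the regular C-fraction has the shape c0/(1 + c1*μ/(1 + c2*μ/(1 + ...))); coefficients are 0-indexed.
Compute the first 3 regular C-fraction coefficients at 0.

Taylor coefficients (expand at 0): a_0 = -677/105, a_1 = -34/5, a_2 = 202/105.
c0 = a_0 = -677/105. Peel one level at a time: if S = 1 + c*μ/S' with S'(0) = 1, then c is the μ-coefficient of S and S' = c*μ/(S - 1).
S_1 = c0/f = 1 + (-714/677)*μ + (646550/458329)*μ^2 + ...; c1 = -714/677.
S_2 = c1*μ/(S_1 - 1) = 1 + (323275/241689)*μ + ...; c2 = 323275/241689.

The regular C-fraction coefficients are [-677/105, -714/677, 323275/241689].


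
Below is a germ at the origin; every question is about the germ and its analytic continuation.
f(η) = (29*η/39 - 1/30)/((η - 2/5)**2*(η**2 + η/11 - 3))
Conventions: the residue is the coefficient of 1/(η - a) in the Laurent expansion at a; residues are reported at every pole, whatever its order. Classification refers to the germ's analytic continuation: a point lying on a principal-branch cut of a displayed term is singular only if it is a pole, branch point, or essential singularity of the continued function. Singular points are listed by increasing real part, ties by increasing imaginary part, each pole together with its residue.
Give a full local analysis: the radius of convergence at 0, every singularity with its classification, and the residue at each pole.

Denominator factor (η**2 + η/11 - 3): discriminant 1453/121, real irrational roots -1/22 + (1/22)*sqrt(1453) and -1/22 - (1/22)*sqrt(1453); poles of order 1, moduli -1/22 + (1/22)*sqrt(1453) and 1/22 + (1/22)*sqrt(1453).
Denominator factor (η - 2/5)^2: pole of order 2 at 2/5, modulus 2/5.
The radius of convergence is the smallest modulus among the singular points: 2/5.
The factor η**2 + η/11 - 3 splits as (η - a)(η - a') with a = -1/22 - (1/22)*sqrt(1453), a' = -1/22 + (1/22)*sqrt(1453). At the order-1 pole a set g(η) = (η - a)*f(η) = [(29*η/39 - 1/30)/(η - 2/5)**2] / (η - a').
Simple pole: residue = g(a) at a = -1/22 - (1/22)*sqrt(1453), which is 13685375/92732796 - (17708185/10364673276)*sqrt(1453).
At the order-2 pole 2/5 set g(η) = (η - (2/5))^2*f(η) = (29*η/39 - 1/30)/(η**2 + η/11 - 3).
Order-2 pole: residue = g'(a); g'(2/5) = -13685375/46366398, so the residue is -13685375/46366398.
The factor η**2 + η/11 - 3 splits as (η - a)(η - a') with a = -1/22 + (1/22)*sqrt(1453), a' = -1/22 - (1/22)*sqrt(1453). At the order-1 pole a set g(η) = (η - a)*f(η) = [(29*η/39 - 1/30)/(η - 2/5)**2] / (η - a').
Simple pole: residue = g(a) at a = -1/22 + (1/22)*sqrt(1453), which is 13685375/92732796 + (17708185/10364673276)*sqrt(1453).
List the singular points by increasing real part (a conjugate pair: the negative imaginary part first).

Radius of convergence at 0: 2/5.
At -1/22 - (1/22)*sqrt(1453): a pole of order 1; residue 13685375/92732796 - (17708185/10364673276)*sqrt(1453).
At 2/5: a pole of order 2; residue -13685375/46366398.
At -1/22 + (1/22)*sqrt(1453): a pole of order 1; residue 13685375/92732796 + (17708185/10364673276)*sqrt(1453).


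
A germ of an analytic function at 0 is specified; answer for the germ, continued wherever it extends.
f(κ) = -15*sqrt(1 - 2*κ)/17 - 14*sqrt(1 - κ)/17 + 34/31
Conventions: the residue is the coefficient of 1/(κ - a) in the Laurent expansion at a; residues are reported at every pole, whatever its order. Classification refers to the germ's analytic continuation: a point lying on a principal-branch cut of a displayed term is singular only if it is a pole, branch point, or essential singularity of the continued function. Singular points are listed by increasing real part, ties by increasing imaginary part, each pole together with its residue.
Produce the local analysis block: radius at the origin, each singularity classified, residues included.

Branch term (-15/17)*sqrt(1 - κ/(1/2)): its argument vanishes at κ = 1/2, a square-root branch point, modulus 1/2.
Branch term (-14/17)*sqrt(1 - κ/(1)): its argument vanishes at κ = 1, a square-root branch point, modulus 1.
The radius of convergence is the smallest modulus among the singular points: 1/2.
List the singular points by increasing real part (a conjugate pair: the negative imaginary part first).

Radius of convergence at 0: 1/2.
At 1/2: an algebraic (square-root) branch point.
At 1: an algebraic (square-root) branch point.


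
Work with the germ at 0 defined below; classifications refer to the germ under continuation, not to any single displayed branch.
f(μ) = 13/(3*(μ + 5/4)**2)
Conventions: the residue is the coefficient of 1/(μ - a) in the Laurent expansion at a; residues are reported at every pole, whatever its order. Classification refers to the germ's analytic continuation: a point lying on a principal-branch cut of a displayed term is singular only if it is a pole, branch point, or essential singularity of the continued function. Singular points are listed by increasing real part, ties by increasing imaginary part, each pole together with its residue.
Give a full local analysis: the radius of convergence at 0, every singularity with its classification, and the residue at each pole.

Radius of convergence at 0: 5/4.
At -5/4: a pole of order 2; residue 0.

Denominator factor (μ + 5/4)^2: pole of order 2 at -5/4, modulus 5/4.
The radius of convergence is the smallest modulus among the singular points: 5/4.
At the order-2 pole -5/4 set g(μ) = (μ - (-5/4))^2*f(μ) = 13/3.
Order-2 pole: residue = g'(a); g'(-5/4) = 0, so the residue is 0.


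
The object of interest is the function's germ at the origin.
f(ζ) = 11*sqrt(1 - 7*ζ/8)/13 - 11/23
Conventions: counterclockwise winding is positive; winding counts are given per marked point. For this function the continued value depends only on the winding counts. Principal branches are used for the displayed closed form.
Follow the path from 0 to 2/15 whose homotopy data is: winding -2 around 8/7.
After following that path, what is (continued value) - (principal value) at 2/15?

The rational part is single-valued and drops out of the difference; each branch term changes only by its own monodromy.
(11/13)*sqrt(1 - ζ/(8/7)): winding -2 is even, the square root returns to the same sheet, contribution 0.
Summing the contributions at ζ = 2/15 gives 0.

Continued minus principal equals 0.


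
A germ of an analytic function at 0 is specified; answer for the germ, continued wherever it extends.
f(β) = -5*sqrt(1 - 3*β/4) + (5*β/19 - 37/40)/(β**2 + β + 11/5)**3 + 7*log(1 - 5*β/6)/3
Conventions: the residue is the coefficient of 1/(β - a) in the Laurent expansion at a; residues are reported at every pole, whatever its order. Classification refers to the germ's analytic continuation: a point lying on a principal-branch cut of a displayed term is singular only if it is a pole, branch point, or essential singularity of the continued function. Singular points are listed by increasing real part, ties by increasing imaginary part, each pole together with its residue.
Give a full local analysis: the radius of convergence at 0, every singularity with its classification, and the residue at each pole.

Denominator factor (β**2 + β + 11/5)^3: discriminant -39/5, complex-conjugate roots (-1/2) + ((1/10)*sqrt(195))*i and (-1/2) - ((1/10)*sqrt(195))*i; poles of order 3, moduli (1/5)*sqrt(55) and (1/5)*sqrt(55).
Branch term (7/3)*log(1 - β/(6/5)): its argument vanishes at β = 6/5, a logarithmic branch point, modulus 6/5.
Branch term (-5)*sqrt(1 - β/(4/3)): its argument vanishes at β = 4/3, a square-root branch point, modulus 4/3.
The radius of convergence is the smallest modulus among the singular points: 6/5.
The branch terms are analytic at (-1/2) - ((1/10)*sqrt(195))*i and contribute nothing to the residue; only the rational part matters.
The factor β**2 + β + 11/5 splits as (β - a)(β - a') with a = (-1/2) - ((1/10)*sqrt(195))*i, a' = (-1/2) + ((1/10)*sqrt(195))*i. At the order-3 pole a set g(β) = (β - a)^3*(rational part) = [5*β/19 - 37/40] / (β - a')^3.
Order-3 pole: residue = g''(a)/2; g''((-1/2) - ((1/10)*sqrt(195))*i) = -((4015/751374)*sqrt(195))*i, so the residue is -((4015/1502748)*sqrt(195))*i.
The branch terms are analytic at (-1/2) + ((1/10)*sqrt(195))*i and contribute nothing to the residue; only the rational part matters.
The factor β**2 + β + 11/5 splits as (β - a)(β - a') with a = (-1/2) + ((1/10)*sqrt(195))*i, a' = (-1/2) - ((1/10)*sqrt(195))*i. At the order-3 pole a set g(β) = (β - a)^3*(rational part) = [5*β/19 - 37/40] / (β - a')^3.
Order-3 pole: residue = g''(a)/2; g''((-1/2) + ((1/10)*sqrt(195))*i) = ((4015/751374)*sqrt(195))*i, so the residue is ((4015/1502748)*sqrt(195))*i.
List the singular points by increasing real part (a conjugate pair: the negative imaginary part first).

Radius of convergence at 0: 6/5.
At (-1/2) - ((1/10)*sqrt(195))*i: a pole of order 3; residue -((4015/1502748)*sqrt(195))*i.
At (-1/2) + ((1/10)*sqrt(195))*i: a pole of order 3; residue ((4015/1502748)*sqrt(195))*i.
At 6/5: a logarithmic branch point.
At 4/3: an algebraic (square-root) branch point.


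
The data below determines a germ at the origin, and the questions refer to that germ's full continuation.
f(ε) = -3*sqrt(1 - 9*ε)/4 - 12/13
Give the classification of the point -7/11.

The point is a regular point.

There is no denominator, hence no pole anywhere.
Branch term sqrt(1 - ε/(1/9)): argument at -7/11 is 74/11, nonzero, so -7/11 is not its branch point (a point on a principal cut is still regular for the continued germ).
So the germ continues analytically to -7/11.


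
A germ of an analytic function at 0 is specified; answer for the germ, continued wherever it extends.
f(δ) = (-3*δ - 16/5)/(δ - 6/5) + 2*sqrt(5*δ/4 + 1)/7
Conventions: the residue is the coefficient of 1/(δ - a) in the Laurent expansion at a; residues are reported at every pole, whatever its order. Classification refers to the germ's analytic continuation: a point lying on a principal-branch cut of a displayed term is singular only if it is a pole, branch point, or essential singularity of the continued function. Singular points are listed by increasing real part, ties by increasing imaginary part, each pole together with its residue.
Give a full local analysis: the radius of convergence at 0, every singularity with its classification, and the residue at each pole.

Radius of convergence at 0: 4/5.
At -4/5: an algebraic (square-root) branch point.
At 6/5: a pole of order 1; residue -34/5.

Denominator factor (δ - 6/5): pole of order 1 at 6/5, modulus 6/5.
Branch term (2/7)*sqrt(1 - δ/(-4/5)): its argument vanishes at δ = -4/5, a square-root branch point, modulus 4/5.
The radius of convergence is the smallest modulus among the singular points: 4/5.
The branch term is analytic at 6/5 and contributes nothing to the residue; only the rational part matters.
At the order-1 pole 6/5 set g(δ) = (δ - (6/5))*(rational part) = -3*δ - 16/5.
Simple pole: residue = g(a) at a = 6/5, which is -34/5.
List the singular points by increasing real part (a conjugate pair: the negative imaginary part first).


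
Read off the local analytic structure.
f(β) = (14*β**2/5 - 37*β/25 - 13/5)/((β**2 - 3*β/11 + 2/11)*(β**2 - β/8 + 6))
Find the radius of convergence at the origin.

Denominator factor (β**2 - 3*β/11 + 2/11): discriminant -79/121, complex-conjugate roots (3/22) + ((1/22)*sqrt(79))*i and (3/22) - ((1/22)*sqrt(79))*i; poles of order 1, moduli (1/11)*sqrt(22) and (1/11)*sqrt(22).
Denominator factor (β**2 - β/8 + 6): discriminant -1535/64, complex-conjugate roots (1/16) + ((1/16)*sqrt(1535))*i and (1/16) - ((1/16)*sqrt(1535))*i; poles of order 1, moduli sqrt(6) and sqrt(6).
The radius of convergence is the smallest modulus among the singular points: (1/11)*sqrt(22).

The radius of convergence is (1/11)*sqrt(22).


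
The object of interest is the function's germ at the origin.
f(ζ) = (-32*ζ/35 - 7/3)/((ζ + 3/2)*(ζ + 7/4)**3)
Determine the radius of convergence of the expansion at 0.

Denominator factor (ζ + 7/4)^3: pole of order 3 at -7/4, modulus 7/4.
Denominator factor (ζ + 3/2): pole of order 1 at -3/2, modulus 3/2.
The radius of convergence is the smallest modulus among the singular points: 3/2.

The radius of convergence is 3/2.


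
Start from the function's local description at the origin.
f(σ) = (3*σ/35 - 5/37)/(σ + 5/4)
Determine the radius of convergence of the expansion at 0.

The radius of convergence is 5/4.

Denominator factor (σ + 5/4): pole of order 1 at -5/4, modulus 5/4.
The radius of convergence is the smallest modulus among the singular points: 5/4.


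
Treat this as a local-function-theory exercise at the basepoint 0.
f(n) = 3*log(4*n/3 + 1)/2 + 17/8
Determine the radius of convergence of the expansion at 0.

The radius of convergence is 3/4.

Branch term (3/2)*log(1 - n/(-3/4)): its argument vanishes at n = -3/4, a logarithmic branch point, modulus 3/4.
The radius of convergence is the smallest modulus among the singular points: 3/4.


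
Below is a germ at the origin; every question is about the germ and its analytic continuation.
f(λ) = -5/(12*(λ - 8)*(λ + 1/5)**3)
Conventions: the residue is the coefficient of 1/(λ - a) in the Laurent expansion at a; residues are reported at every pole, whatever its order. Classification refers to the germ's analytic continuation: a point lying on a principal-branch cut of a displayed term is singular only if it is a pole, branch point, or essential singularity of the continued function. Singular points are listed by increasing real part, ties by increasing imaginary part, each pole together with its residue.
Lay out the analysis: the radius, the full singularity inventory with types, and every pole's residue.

Denominator factor (λ - 8): pole of order 1 at 8, modulus 8.
Denominator factor (λ + 1/5)^3: pole of order 3 at -1/5, modulus 1/5.
The radius of convergence is the smallest modulus among the singular points: 1/5.
At the order-3 pole -1/5 set g(λ) = (λ - (-1/5))^3*f(λ) = -5/(12*(λ - 8)).
Order-3 pole: residue = g''(a)/2; g''(-1/5) = 625/413526, so the residue is 625/827052.
At the order-1 pole 8 set g(λ) = (λ - (8))*f(λ) = -5/(12*(λ + 1/5)**3).
Simple pole: residue = g(a) at a = 8, which is -625/827052.
List the singular points by increasing real part (a conjugate pair: the negative imaginary part first).

Radius of convergence at 0: 1/5.
At -1/5: a pole of order 3; residue 625/827052.
At 8: a pole of order 1; residue -625/827052.


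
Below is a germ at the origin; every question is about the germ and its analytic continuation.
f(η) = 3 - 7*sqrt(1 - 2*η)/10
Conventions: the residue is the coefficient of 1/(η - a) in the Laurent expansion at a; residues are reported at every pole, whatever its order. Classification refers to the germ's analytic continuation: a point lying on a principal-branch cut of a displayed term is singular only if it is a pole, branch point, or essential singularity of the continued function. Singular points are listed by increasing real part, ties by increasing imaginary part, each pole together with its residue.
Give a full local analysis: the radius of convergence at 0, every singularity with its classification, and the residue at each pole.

Radius of convergence at 0: 1/2.
At 1/2: an algebraic (square-root) branch point.

Branch term (-7/10)*sqrt(1 - η/(1/2)): its argument vanishes at η = 1/2, a square-root branch point, modulus 1/2.
The radius of convergence is the smallest modulus among the singular points: 1/2.


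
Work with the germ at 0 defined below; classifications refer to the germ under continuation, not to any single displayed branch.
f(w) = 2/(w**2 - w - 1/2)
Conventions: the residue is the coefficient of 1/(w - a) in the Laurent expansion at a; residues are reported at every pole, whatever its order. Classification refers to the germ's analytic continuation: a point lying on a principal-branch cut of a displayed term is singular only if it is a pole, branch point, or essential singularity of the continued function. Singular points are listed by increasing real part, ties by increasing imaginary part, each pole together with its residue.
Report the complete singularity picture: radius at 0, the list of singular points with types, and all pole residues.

Radius of convergence at 0: -1/2 + (1/2)*sqrt(3).
At 1/2 - (1/2)*sqrt(3): a pole of order 1; residue -(2/3)*sqrt(3).
At 1/2 + (1/2)*sqrt(3): a pole of order 1; residue (2/3)*sqrt(3).

Denominator factor (w**2 - w - 1/2): discriminant 3, real irrational roots 1/2 + (1/2)*sqrt(3) and 1/2 - (1/2)*sqrt(3); poles of order 1, moduli 1/2 + (1/2)*sqrt(3) and -1/2 + (1/2)*sqrt(3).
The radius of convergence is the smallest modulus among the singular points: -1/2 + (1/2)*sqrt(3).
The factor w**2 - w - 1/2 splits as (w - a)(w - a') with a = 1/2 - (1/2)*sqrt(3), a' = 1/2 + (1/2)*sqrt(3). At the order-1 pole a set g(w) = (w - a)*f(w) = [2] / (w - a').
Simple pole: residue = g(a) at a = 1/2 - (1/2)*sqrt(3), which is -(2/3)*sqrt(3).
The factor w**2 - w - 1/2 splits as (w - a)(w - a') with a = 1/2 + (1/2)*sqrt(3), a' = 1/2 - (1/2)*sqrt(3). At the order-1 pole a set g(w) = (w - a)*f(w) = [2] / (w - a').
Simple pole: residue = g(a) at a = 1/2 + (1/2)*sqrt(3), which is (2/3)*sqrt(3).
List the singular points by increasing real part (a conjugate pair: the negative imaginary part first).


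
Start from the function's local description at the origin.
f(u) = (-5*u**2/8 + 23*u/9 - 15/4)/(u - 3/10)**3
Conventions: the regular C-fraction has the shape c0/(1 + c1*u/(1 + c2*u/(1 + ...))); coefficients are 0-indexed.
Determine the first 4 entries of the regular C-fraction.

Taylor coefficients (expand at 0): a_0 = 1250/9, a_1 = 314500/243, a_2 = 2025625/243, a_3 = 33068750/729.
c0 = a_0 = 1250/9. Peel one level at a time: if S = 1 + c*u/S' with S'(0) = 1, then c is the u-coefficient of S and S' = c*u/(S - 1).
S_1 = c0/f = 1 + (-1258/135)*u + (977453/36450)*u^2 + ...; c1 = -1258/135.
S_2 = c1*u/(S_1 - 1) = 1 + (977453/339660)*u + (122198275/18990768)*u^2 + ...; c2 = 977453/339660.
S_3 = c2*u/(S_2 - 1) = 1 + (-5498922375/2459271748)*u + ...; c3 = -5498922375/2459271748.

The regular C-fraction coefficients are [1250/9, -1258/135, 977453/339660, -5498922375/2459271748].


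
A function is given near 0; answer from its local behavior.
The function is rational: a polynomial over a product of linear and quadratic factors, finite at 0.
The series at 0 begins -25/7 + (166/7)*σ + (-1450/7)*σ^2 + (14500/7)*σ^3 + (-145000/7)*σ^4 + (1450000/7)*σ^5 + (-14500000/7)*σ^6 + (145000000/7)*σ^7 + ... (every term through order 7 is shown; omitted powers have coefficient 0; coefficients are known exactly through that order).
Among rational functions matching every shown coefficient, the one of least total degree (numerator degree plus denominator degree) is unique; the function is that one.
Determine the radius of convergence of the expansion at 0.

No rational of total degree below 3 reproduces all 8 coefficients; solving the [2/1] Pade equations on them gives f(σ) = (3*σ**2 - 6*σ/5 - 5/14)/(σ + 1/10), whose expansion matches every shown term.
Denominator factor (σ + 1/10): pole of order 1 at -1/10, modulus 1/10.
The radius of convergence is the smallest modulus among the singular points: 1/10.

The radius of convergence is 1/10.


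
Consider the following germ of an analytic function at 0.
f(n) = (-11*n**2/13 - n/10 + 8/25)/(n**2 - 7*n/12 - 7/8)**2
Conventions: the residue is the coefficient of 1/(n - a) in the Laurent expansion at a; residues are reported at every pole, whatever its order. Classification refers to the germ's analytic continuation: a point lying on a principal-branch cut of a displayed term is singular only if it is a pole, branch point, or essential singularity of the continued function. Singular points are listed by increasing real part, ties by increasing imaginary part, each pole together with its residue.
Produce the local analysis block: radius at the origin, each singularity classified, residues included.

Radius of convergence at 0: -7/24 + (1/24)*sqrt(553).
At 7/24 - (1/24)*sqrt(553): a pole of order 2; residue (1158264/99387925)*sqrt(553).
At 7/24 + (1/24)*sqrt(553): a pole of order 2; residue -(1158264/99387925)*sqrt(553).


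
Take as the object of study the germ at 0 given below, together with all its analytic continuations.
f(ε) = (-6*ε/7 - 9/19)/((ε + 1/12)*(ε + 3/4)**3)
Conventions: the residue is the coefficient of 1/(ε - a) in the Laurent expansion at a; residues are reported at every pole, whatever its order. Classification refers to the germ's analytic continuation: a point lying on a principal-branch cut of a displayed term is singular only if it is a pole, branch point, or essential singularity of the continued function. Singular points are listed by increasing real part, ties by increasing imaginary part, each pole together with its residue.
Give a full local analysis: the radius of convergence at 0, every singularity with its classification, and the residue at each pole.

Denominator factor (ε + 3/4)^3: pole of order 3 at -3/4, modulus 3/4.
Denominator factor (ε + 1/12): pole of order 1 at -1/12, modulus 1/12.
The radius of convergence is the smallest modulus among the singular points: 1/12.
At the order-3 pole -3/4 set g(ε) = (ε - (-3/4))^3*f(ε) = (-6*ε/7 - 9/19)/(ε + 1/12).
Order-3 pole: residue = g''(a)/2; g''(-3/4) = 2889/1064, so the residue is 2889/2128.
At the order-1 pole -1/12 set g(ε) = (ε - (-1/12))*f(ε) = (-6*ε/7 - 9/19)/(ε + 3/4)**3.
Simple pole: residue = g(a) at a = -1/12, which is -2889/2128.
List the singular points by increasing real part (a conjugate pair: the negative imaginary part first).

Radius of convergence at 0: 1/12.
At -3/4: a pole of order 3; residue 2889/2128.
At -1/12: a pole of order 1; residue -2889/2128.


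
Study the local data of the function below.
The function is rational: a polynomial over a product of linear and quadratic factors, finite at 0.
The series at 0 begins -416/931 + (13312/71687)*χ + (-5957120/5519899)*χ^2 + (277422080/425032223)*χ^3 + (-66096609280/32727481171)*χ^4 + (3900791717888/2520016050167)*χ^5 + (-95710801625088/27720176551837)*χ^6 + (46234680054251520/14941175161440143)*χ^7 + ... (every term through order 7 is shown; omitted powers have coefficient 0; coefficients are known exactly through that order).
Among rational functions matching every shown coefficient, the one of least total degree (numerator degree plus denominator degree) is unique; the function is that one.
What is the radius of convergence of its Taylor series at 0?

No rational of total degree below 4 reproduces all 8 coefficients; solving the [0/4] Pade equations on them gives f(χ) = -13/(38*(χ**2 - 2*χ/11 - 7/8)**2), whose expansion matches every shown term.
Denominator factor (χ**2 - 2*χ/11 - 7/8)^2: discriminant 855/242, real irrational roots 1/11 + (3/44)*sqrt(190) and 1/11 - (3/44)*sqrt(190); poles of order 2, moduli 1/11 + (3/44)*sqrt(190) and -1/11 + (3/44)*sqrt(190).
The radius of convergence is the smallest modulus among the singular points: -1/11 + (3/44)*sqrt(190).

The radius of convergence is -1/11 + (3/44)*sqrt(190).


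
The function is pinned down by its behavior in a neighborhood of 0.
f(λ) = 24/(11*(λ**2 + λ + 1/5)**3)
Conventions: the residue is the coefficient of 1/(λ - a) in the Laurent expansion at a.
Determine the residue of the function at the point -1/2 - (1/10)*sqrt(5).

The residue is -(3600/11)*sqrt(5).

The factor λ**2 + λ + 1/5 splits as (λ - a)(λ - a') with a = -1/2 - (1/10)*sqrt(5), a' = -1/2 + (1/10)*sqrt(5). At the order-3 pole a set g(λ) = (λ - a)^3*f(λ) = [24/11] / (λ - a')^3.
Order-3 pole: residue = g''(a)/2; g''(-1/2 - (1/10)*sqrt(5)) = -(7200/11)*sqrt(5), so the residue is -(3600/11)*sqrt(5).


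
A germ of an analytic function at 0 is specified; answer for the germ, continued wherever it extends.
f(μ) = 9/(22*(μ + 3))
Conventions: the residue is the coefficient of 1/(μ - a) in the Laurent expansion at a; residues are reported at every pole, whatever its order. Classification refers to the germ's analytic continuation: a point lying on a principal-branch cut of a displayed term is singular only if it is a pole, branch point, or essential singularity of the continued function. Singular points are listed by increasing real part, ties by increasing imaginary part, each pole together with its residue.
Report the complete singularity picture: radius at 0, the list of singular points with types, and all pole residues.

Radius of convergence at 0: 3.
At -3: a pole of order 1; residue 9/22.

Denominator factor (μ + 3): pole of order 1 at -3, modulus 3.
The radius of convergence is the smallest modulus among the singular points: 3.
At the order-1 pole -3 set g(μ) = (μ - (-3))*f(μ) = 9/22.
Simple pole: residue = g(a) at a = -3, which is 9/22.


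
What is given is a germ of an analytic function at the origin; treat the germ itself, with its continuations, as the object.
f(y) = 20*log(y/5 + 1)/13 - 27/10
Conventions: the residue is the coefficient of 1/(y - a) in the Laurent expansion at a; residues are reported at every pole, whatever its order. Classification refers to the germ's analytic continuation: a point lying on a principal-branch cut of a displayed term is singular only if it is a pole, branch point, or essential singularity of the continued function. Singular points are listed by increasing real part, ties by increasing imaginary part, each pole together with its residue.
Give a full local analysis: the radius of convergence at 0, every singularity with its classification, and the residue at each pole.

Branch term (20/13)*log(1 - y/(-5)): its argument vanishes at y = -5, a logarithmic branch point, modulus 5.
The radius of convergence is the smallest modulus among the singular points: 5.

Radius of convergence at 0: 5.
At -5: a logarithmic branch point.


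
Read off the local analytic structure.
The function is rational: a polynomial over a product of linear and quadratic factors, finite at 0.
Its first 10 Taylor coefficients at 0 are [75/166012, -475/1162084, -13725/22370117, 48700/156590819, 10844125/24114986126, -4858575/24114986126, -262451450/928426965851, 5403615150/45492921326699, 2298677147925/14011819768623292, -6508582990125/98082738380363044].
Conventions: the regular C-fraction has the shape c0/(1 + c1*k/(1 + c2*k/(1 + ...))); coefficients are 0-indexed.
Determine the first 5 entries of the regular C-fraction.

The regular C-fraction coefficients are [75/166012, 19/21, -10559/4389, 19352832/15447817, 62497341535/238404311936].

Taylor coefficients (read off): a_0 = 75/166012, a_1 = -475/1162084, a_2 = -13725/22370117, a_3 = 48700/156590819, a_4 = 10844125/24114986126.
c0 = a_0 = 75/166012. Peel one level at a time: if S = 1 + c*k/S' with S'(0) = 1, then c is the k-coefficient of S and S' = c*k/(S - 1).
S_1 = c0/f = 1 + (19/21)*k + (10559/4851)*k^2 + ...; c1 = 19/21.
S_2 = c1*k/(S_1 - 1) = 1 + (-10559/4389)*k + (6450944/2140369)*k^2 + ...; c2 = -10559/4389.
S_3 = c2*k/(S_2 - 1) = 1 + (19352832/15447817)*k + (-19736002590/60094447259)*k^2 + ...; c3 = 19352832/15447817.
S_4 = c3*k/(S_3 - 1) = 1 + (62497341535/238404311936)*k + ...; c4 = 62497341535/238404311936.


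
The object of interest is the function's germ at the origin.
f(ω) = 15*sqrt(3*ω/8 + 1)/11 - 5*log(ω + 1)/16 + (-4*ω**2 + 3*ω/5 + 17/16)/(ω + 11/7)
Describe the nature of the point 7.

Denominator factors: ω + 11/7 = 60/7 at ω = 7 — none vanishes.
Branch term sqrt(1 - ω/(-8/3)): argument at 7 is 29/8, nonzero, so 7 is not its branch point (a point on a principal cut is still regular for the continued germ).
Branch term log(1 - ω/(-1)): argument at 7 is 8, nonzero, so 7 is not its branch point (a point on a principal cut is still regular for the continued germ).
So the germ continues analytically to 7.

The point is a regular point.


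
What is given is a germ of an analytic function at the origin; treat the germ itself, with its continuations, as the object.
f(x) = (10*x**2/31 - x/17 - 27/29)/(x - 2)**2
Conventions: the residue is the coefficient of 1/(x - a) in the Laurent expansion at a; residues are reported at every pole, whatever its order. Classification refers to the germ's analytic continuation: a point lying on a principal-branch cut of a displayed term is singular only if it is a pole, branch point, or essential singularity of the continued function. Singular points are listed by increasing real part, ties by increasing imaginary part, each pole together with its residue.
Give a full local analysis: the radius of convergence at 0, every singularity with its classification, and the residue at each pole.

Denominator factor (x - 2)^2: pole of order 2 at 2, modulus 2.
The radius of convergence is the smallest modulus among the singular points: 2.
At the order-2 pole 2 set g(x) = (x - (2))^2*f(x) = 10*x**2/31 - x/17 - 27/29.
Order-2 pole: residue = g'(a); g'(2) = 649/527, so the residue is 649/527.

Radius of convergence at 0: 2.
At 2: a pole of order 2; residue 649/527.


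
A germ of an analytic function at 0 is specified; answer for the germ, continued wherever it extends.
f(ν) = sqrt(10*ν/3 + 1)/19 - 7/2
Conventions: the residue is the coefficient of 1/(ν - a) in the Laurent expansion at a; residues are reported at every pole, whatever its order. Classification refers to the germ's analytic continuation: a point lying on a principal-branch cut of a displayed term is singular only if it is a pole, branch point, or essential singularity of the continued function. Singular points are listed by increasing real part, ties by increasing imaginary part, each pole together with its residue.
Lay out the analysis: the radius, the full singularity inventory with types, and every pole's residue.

Branch term (1/19)*sqrt(1 - ν/(-3/10)): its argument vanishes at ν = -3/10, a square-root branch point, modulus 3/10.
The radius of convergence is the smallest modulus among the singular points: 3/10.

Radius of convergence at 0: 3/10.
At -3/10: an algebraic (square-root) branch point.


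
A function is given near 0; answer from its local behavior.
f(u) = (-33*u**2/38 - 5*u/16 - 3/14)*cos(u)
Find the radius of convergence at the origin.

The radius of convergence is infinite.

The factor cos(u) is entire and contributes no finite singular point.
The polynomial part has no poles.
No finite singular points: the Taylor series at 0 converges everywhere.


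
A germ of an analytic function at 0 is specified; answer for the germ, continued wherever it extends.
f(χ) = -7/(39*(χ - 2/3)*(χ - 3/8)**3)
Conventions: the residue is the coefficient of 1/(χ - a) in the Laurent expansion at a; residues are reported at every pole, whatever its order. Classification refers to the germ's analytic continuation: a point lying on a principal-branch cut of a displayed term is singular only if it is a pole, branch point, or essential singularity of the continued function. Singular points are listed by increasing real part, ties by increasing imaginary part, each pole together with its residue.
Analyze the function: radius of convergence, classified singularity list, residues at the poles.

Denominator factor (χ - 2/3): pole of order 1 at 2/3, modulus 2/3.
Denominator factor (χ - 3/8)^3: pole of order 3 at 3/8, modulus 3/8.
The radius of convergence is the smallest modulus among the singular points: 3/8.
At the order-3 pole 3/8 set g(χ) = (χ - (3/8))^3*f(χ) = -7/(39*(χ - 2/3)).
Order-3 pole: residue = g''(a)/2; g''(3/8) = 9216/637, so the residue is 4608/637.
At the order-1 pole 2/3 set g(χ) = (χ - (2/3))*f(χ) = -7/(39*(χ - 3/8)**3).
Simple pole: residue = g(a) at a = 2/3, which is -4608/637.
List the singular points by increasing real part (a conjugate pair: the negative imaginary part first).

Radius of convergence at 0: 3/8.
At 3/8: a pole of order 3; residue 4608/637.
At 2/3: a pole of order 1; residue -4608/637.


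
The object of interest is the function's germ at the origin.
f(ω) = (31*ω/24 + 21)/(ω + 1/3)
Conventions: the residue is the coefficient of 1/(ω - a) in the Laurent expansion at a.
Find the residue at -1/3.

At the order-1 pole -1/3 set g(ω) = (ω - (-1/3))*f(ω) = 31*ω/24 + 21.
Simple pole: residue = g(a) at a = -1/3, which is 1481/72.

The residue is 1481/72.


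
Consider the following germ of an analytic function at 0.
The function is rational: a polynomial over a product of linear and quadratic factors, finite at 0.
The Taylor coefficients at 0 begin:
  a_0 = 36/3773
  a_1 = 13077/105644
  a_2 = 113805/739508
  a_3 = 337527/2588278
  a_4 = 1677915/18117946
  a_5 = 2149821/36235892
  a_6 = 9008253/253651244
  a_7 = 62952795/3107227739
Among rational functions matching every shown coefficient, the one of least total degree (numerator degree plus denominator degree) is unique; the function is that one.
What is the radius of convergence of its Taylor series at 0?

No rational of total degree below 4 reproduces all 8 coefficients; solving the [1/3] Pade equations on them gives f(δ) = (-17*δ/12 - 4/33)/(δ - 7/3)**3, whose expansion matches every shown term.
Denominator factor (δ - 7/3)^3: pole of order 3 at 7/3, modulus 7/3.
The radius of convergence is the smallest modulus among the singular points: 7/3.

The radius of convergence is 7/3.


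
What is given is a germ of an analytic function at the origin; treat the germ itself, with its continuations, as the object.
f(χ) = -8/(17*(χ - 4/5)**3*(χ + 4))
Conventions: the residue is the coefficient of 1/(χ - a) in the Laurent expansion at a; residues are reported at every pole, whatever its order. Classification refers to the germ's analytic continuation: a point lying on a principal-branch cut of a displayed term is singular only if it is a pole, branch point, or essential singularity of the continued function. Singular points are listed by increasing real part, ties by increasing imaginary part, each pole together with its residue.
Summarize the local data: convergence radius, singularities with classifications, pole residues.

Radius of convergence at 0: 4/5.
At -4: a pole of order 1; residue 125/29376.
At 4/5: a pole of order 3; residue -125/29376.

Denominator factor (χ + 4): pole of order 1 at -4, modulus 4.
Denominator factor (χ - 4/5)^3: pole of order 3 at 4/5, modulus 4/5.
The radius of convergence is the smallest modulus among the singular points: 4/5.
At the order-1 pole -4 set g(χ) = (χ - (-4))*f(χ) = -8/(17*(χ - 4/5)**3).
Simple pole: residue = g(a) at a = -4, which is 125/29376.
At the order-3 pole 4/5 set g(χ) = (χ - (4/5))^3*f(χ) = -8/(17*(χ + 4)).
Order-3 pole: residue = g''(a)/2; g''(4/5) = -125/14688, so the residue is -125/29376.
List the singular points by increasing real part (a conjugate pair: the negative imaginary part first).


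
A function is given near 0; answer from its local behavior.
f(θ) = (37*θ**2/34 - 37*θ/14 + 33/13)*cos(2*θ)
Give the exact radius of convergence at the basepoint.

The radius of convergence is infinite.

The factor cos(2*θ) is entire and contributes no finite singular point.
The polynomial part has no poles.
No finite singular points: the Taylor series at 0 converges everywhere.


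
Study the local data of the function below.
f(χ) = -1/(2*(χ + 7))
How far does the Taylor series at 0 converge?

Denominator factor (χ + 7): pole of order 1 at -7, modulus 7.
The radius of convergence is the smallest modulus among the singular points: 7.

The radius of convergence is 7.


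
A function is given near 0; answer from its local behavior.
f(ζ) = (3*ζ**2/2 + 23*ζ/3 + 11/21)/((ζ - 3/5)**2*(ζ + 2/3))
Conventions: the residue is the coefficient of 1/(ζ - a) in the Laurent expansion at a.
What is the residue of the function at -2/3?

At the order-1 pole -2/3 set g(ζ) = (ζ - (-2/3))*f(ζ) = (3*ζ**2/2 + 23*ζ/3 + 11/21)/(ζ - 3/5)**2.
Simple pole: residue = g(a) at a = -2/3, which is -325/133.

The residue is -325/133.


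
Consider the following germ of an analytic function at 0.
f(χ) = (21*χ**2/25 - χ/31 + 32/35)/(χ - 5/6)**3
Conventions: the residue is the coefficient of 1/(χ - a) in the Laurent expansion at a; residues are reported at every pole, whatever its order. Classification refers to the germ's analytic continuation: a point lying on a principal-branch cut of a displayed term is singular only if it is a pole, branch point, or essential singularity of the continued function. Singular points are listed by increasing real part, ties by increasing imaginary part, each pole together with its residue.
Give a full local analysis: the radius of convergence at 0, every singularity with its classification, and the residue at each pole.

Denominator factor (χ - 5/6)^3: pole of order 3 at 5/6, modulus 5/6.
The radius of convergence is the smallest modulus among the singular points: 5/6.
At the order-3 pole 5/6 set g(χ) = (χ - (5/6))^3*f(χ) = 21*χ**2/25 - χ/31 + 32/35.
Order-3 pole: residue = g''(a)/2; g''(5/6) = 42/25, so the residue is 21/25.

Radius of convergence at 0: 5/6.
At 5/6: a pole of order 3; residue 21/25.


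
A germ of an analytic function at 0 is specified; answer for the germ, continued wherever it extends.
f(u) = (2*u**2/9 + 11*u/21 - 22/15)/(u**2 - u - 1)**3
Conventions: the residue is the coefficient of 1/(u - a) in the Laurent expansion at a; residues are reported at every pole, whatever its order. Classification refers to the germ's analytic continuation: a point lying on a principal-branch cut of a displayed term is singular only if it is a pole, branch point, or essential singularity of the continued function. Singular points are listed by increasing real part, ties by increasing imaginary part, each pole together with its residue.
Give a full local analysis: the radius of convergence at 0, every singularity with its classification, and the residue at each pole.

Radius of convergence at 0: -1/2 + (1/2)*sqrt(5).
At 1/2 - (1/2)*sqrt(5): a pole of order 3; residue (2347/39375)*sqrt(5).
At 1/2 + (1/2)*sqrt(5): a pole of order 3; residue -(2347/39375)*sqrt(5).


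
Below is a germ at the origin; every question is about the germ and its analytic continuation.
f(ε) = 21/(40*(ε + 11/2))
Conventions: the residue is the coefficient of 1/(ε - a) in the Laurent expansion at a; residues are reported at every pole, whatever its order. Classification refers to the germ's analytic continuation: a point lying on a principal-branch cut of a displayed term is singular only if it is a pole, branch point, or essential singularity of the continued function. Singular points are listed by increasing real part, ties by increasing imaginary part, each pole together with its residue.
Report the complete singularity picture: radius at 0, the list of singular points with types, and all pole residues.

Radius of convergence at 0: 11/2.
At -11/2: a pole of order 1; residue 21/40.

Denominator factor (ε + 11/2): pole of order 1 at -11/2, modulus 11/2.
The radius of convergence is the smallest modulus among the singular points: 11/2.
At the order-1 pole -11/2 set g(ε) = (ε - (-11/2))*f(ε) = 21/40.
Simple pole: residue = g(a) at a = -11/2, which is 21/40.
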